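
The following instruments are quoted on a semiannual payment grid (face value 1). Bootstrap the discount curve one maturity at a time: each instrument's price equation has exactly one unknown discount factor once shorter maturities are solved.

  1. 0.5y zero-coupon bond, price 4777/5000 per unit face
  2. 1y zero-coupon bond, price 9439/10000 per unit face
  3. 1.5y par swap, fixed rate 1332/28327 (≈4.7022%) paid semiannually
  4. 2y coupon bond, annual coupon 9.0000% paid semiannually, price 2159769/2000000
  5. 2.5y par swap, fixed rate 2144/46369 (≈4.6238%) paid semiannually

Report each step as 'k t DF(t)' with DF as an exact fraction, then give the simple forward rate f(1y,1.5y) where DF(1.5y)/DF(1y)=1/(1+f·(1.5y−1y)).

step 1 [0.5y] zero: DF = P = 4777/5000 ≈ 0.955400
step 2 [1y] zero: DF = P = 9439/10000 ≈ 0.943900
step 3 [1.5y] swap r/2=666/28327: DF=(1 − 666/28327·(0.955400+0.943900))/(1+666/28327) = 4667/5000 ≈ 0.933400
step 4 [2y] bond c/2=9/200: DF=(2159769/2000000 − 9/200·(0.955400+0.943900+0.933400))/(1+9/200) = 4557/5000 ≈ 0.911400
step 5 [2.5y] swap r/2=1072/46369: DF=(1 − 1072/46369·(0.955400+0.943900+0.933400+0.911400))/(1+1072/46369) = 558/625 ≈ 0.892800

1 1/2 4777/5000
2 1 9439/10000
3 3/2 4667/5000
4 2 4557/5000
5 5/2 558/625
f(1y,1.5y) = ((9439/10000)/(4667/5000) − 1)/(1/2) = 105/4667 ≈ 2.2498%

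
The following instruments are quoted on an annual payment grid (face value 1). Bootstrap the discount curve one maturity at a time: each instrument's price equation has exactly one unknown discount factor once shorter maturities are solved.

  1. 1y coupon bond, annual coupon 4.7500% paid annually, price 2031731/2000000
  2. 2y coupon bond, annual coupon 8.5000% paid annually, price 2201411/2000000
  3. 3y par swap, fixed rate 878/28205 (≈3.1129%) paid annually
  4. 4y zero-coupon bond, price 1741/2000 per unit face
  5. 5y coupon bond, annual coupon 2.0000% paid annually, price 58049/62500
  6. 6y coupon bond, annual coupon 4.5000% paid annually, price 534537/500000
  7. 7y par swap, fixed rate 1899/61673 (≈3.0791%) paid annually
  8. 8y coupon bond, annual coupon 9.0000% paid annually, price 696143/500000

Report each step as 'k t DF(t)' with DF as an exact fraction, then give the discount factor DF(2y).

1 1 4849/5000
2 2 1877/2000
3 3 4561/5000
4 4 1741/2000
5 5 4191/5000
6 6 207/250
7 7 8101/10000
8 8 7681/10000
DF(2y) = 1877/2000 ≈ 0.938500

step 1 [1y] bond c/1=19/400: DF=(2031731/2000000 − 19/400·(0))/(1+19/400) = 4849/5000 ≈ 0.969800
step 2 [2y] bond c/1=17/200: DF=(2201411/2000000 − 17/200·(0.969800))/(1+17/200) = 1877/2000 ≈ 0.938500
step 3 [3y] swap r/1=878/28205: DF=(1 − 878/28205·(0.969800+0.938500))/(1+878/28205) = 4561/5000 ≈ 0.912200
step 4 [4y] zero: DF = P = 1741/2000 ≈ 0.870500
step 5 [5y] bond c/1=1/50: DF=(58049/62500 − 1/50·(0.969800+0.938500+0.912200+0.870500))/(1+1/50) = 4191/5000 ≈ 0.838200
step 6 [6y] bond c/1=9/200: DF=(534537/500000 − 9/200·(0.969800+0.938500+0.912200+0.870500+0.838200))/(1+9/200) = 207/250 ≈ 0.828000
step 7 [7y] swap r/1=1899/61673: DF=(1 − 1899/61673·(0.969800+0.938500+0.912200+0.870500+0.838200+0.828000))/(1+1899/61673) = 8101/10000 ≈ 0.810100
step 8 [8y] bond c/1=9/100: DF=(696143/500000 − 9/100·(0.969800+0.938500+0.912200+0.870500+0.838200+0.828000+0.810100))/(1+9/100) = 7681/10000 ≈ 0.768100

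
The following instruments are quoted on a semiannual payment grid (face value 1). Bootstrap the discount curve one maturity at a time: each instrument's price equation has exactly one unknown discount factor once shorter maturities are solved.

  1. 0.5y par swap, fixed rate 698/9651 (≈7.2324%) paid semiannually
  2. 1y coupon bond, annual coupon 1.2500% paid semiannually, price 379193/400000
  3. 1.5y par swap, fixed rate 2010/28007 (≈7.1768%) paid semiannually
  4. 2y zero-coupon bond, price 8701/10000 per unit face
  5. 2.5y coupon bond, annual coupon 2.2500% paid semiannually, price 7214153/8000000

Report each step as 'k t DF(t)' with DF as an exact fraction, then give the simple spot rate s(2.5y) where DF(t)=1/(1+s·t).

step 1 [0.5y] swap r/2=349/9651: DF=(1 − 349/9651·(0))/(1+349/9651) = 9651/10000 ≈ 0.965100
step 2 [1y] bond c/2=1/160: DF=(379193/400000 − 1/160·(0.965100))/(1+1/160) = 9361/10000 ≈ 0.936100
step 3 [1.5y] swap r/2=1005/28007: DF=(1 − 1005/28007·(0.965100+0.936100))/(1+1005/28007) = 1799/2000 ≈ 0.899500
step 4 [2y] zero: DF = P = 8701/10000 ≈ 0.870100
step 5 [2.5y] bond c/2=9/800: DF=(7214153/8000000 − 9/800·(0.965100+0.936100+0.899500+0.870100))/(1+9/800) = 8509/10000 ≈ 0.850900

1 1/2 9651/10000
2 1 9361/10000
3 3/2 1799/2000
4 2 8701/10000
5 5/2 8509/10000
s(2.5y) = (1/(8509/10000) − 1)/(5/2) = 2982/42545 ≈ 7.0090%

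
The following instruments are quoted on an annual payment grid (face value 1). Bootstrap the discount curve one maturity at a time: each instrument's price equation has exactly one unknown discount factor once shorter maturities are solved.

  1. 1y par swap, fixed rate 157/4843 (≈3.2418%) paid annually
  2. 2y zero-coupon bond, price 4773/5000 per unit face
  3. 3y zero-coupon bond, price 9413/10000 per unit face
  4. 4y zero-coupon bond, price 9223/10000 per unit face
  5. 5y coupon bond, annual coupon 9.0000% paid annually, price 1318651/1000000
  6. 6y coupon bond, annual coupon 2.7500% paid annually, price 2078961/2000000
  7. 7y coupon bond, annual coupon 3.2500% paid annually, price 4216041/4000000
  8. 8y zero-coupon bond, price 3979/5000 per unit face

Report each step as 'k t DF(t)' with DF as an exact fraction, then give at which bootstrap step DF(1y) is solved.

1 1 4843/5000
2 2 4773/5000
3 3 9413/10000
4 4 9223/10000
5 5 8971/10000
6 6 8863/10000
7 7 1691/2000
8 8 3979/5000
DF(1y) is solved at step 1

step 1 [1y] swap r/1=157/4843: DF=(1 − 157/4843·(0))/(1+157/4843) = 4843/5000 ≈ 0.968600
step 2 [2y] zero: DF = P = 4773/5000 ≈ 0.954600
step 3 [3y] zero: DF = P = 9413/10000 ≈ 0.941300
step 4 [4y] zero: DF = P = 9223/10000 ≈ 0.922300
step 5 [5y] bond c/1=9/100: DF=(1318651/1000000 − 9/100·(0.968600+0.954600+0.941300+0.922300))/(1+9/100) = 8971/10000 ≈ 0.897100
step 6 [6y] bond c/1=11/400: DF=(2078961/2000000 − 11/400·(0.968600+0.954600+0.941300+0.922300+0.897100))/(1+11/400) = 8863/10000 ≈ 0.886300
step 7 [7y] bond c/1=13/400: DF=(4216041/4000000 − 13/400·(0.968600+0.954600+0.941300+0.922300+0.897100+0.886300))/(1+13/400) = 1691/2000 ≈ 0.845500
step 8 [8y] zero: DF = P = 3979/5000 ≈ 0.795800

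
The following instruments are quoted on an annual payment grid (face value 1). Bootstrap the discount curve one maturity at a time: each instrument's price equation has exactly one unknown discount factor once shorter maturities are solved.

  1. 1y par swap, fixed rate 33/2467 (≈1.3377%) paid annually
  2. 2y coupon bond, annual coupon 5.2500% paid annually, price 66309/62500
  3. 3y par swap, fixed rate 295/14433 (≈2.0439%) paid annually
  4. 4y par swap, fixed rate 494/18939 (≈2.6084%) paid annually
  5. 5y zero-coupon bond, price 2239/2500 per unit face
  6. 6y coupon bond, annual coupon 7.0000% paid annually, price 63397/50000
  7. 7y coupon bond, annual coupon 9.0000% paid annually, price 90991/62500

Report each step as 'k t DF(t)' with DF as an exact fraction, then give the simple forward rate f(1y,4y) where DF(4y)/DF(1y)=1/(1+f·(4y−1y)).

step 1 [1y] swap r/1=33/2467: DF=(1 − 33/2467·(0))/(1+33/2467) = 2467/2500 ≈ 0.986800
step 2 [2y] bond c/1=21/400: DF=(66309/62500 − 21/400·(0.986800))/(1+21/400) = 2397/2500 ≈ 0.958800
step 3 [3y] swap r/1=295/14433: DF=(1 − 295/14433·(0.986800+0.958800))/(1+295/14433) = 941/1000 ≈ 0.941000
step 4 [4y] swap r/1=494/18939: DF=(1 − 494/18939·(0.986800+0.958800+0.941000))/(1+494/18939) = 2253/2500 ≈ 0.901200
step 5 [5y] zero: DF = P = 2239/2500 ≈ 0.895600
step 6 [6y] bond c/1=7/100: DF=(63397/50000 − 7/100·(0.986800+0.958800+0.941000+0.901200+0.895600))/(1+7/100) = 4393/5000 ≈ 0.878600
step 7 [7y] bond c/1=9/100: DF=(90991/62500 − 9/100·(0.986800+0.958800+0.941000+0.901200+0.895600+0.878600))/(1+9/100) = 2191/2500 ≈ 0.876400

1 1 2467/2500
2 2 2397/2500
3 3 941/1000
4 4 2253/2500
5 5 2239/2500
6 6 4393/5000
7 7 2191/2500
f(1y,4y) = ((2467/2500)/(2253/2500) − 1)/(3) = 214/6759 ≈ 3.1661%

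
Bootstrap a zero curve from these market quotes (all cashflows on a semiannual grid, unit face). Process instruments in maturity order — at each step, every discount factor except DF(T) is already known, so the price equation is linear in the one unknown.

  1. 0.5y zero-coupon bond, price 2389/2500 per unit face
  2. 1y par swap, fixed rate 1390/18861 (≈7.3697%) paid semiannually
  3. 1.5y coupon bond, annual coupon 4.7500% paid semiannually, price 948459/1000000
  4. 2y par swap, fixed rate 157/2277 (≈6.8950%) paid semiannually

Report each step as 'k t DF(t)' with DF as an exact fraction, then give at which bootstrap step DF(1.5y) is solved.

step 1 [0.5y] zero: DF = P = 2389/2500 ≈ 0.955600
step 2 [1y] swap r/2=695/18861: DF=(1 − 695/18861·(0.955600))/(1+695/18861) = 1861/2000 ≈ 0.930500
step 3 [1.5y] bond c/2=19/800: DF=(948459/1000000 − 19/800·(0.955600+0.930500))/(1+19/800) = 8827/10000 ≈ 0.882700
step 4 [2y] swap r/2=157/4554: DF=(1 − 157/4554·(0.955600+0.930500+0.882700))/(1+157/4554) = 1093/1250 ≈ 0.874400

1 1/2 2389/2500
2 1 1861/2000
3 3/2 8827/10000
4 2 1093/1250
DF(1.5y) is solved at step 3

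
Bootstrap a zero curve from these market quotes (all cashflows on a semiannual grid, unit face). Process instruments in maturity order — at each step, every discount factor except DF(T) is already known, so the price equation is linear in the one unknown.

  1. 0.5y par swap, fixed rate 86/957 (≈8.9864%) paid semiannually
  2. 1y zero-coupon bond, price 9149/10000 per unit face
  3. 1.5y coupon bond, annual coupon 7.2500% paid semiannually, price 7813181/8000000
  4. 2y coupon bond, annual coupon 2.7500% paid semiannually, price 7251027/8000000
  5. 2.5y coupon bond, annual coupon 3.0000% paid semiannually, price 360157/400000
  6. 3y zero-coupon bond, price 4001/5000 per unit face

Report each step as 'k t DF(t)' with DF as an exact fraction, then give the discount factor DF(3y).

step 1 [0.5y] swap r/2=43/957: DF=(1 − 43/957·(0))/(1+43/957) = 957/1000 ≈ 0.957000
step 2 [1y] zero: DF = P = 9149/10000 ≈ 0.914900
step 3 [1.5y] bond c/2=29/800: DF=(7813181/8000000 − 29/800·(0.957000+0.914900))/(1+29/800) = 877/1000 ≈ 0.877000
step 4 [2y] bond c/2=11/800: DF=(7251027/8000000 − 11/800·(0.957000+0.914900+0.877000))/(1+11/800) = 1071/1250 ≈ 0.856800
step 5 [2.5y] bond c/2=3/200: DF=(360157/400000 − 3/200·(0.957000+0.914900+0.877000+0.856800))/(1+3/200) = 4169/5000 ≈ 0.833800
step 6 [3y] zero: DF = P = 4001/5000 ≈ 0.800200

1 1/2 957/1000
2 1 9149/10000
3 3/2 877/1000
4 2 1071/1250
5 5/2 4169/5000
6 3 4001/5000
DF(3y) = 4001/5000 ≈ 0.800200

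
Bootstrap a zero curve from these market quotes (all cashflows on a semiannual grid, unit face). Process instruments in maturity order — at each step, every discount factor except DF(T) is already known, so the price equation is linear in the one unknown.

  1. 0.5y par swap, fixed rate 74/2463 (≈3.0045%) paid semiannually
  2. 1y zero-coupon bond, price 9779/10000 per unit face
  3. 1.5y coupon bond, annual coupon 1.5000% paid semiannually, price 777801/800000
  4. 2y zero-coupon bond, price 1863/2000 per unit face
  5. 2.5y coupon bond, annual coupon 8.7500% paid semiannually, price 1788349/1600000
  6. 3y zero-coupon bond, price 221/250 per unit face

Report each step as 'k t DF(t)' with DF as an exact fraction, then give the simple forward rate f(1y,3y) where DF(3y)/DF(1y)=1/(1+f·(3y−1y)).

1 1/2 2463/2500
2 1 9779/10000
3 3/2 594/625
4 2 1863/2000
5 5/2 9097/10000
6 3 221/250
f(1y,3y) = ((9779/10000)/(221/250) − 1)/(2) = 939/17680 ≈ 5.3111%

step 1 [0.5y] swap r/2=37/2463: DF=(1 − 37/2463·(0))/(1+37/2463) = 2463/2500 ≈ 0.985200
step 2 [1y] zero: DF = P = 9779/10000 ≈ 0.977900
step 3 [1.5y] bond c/2=3/400: DF=(777801/800000 − 3/400·(0.985200+0.977900))/(1+3/400) = 594/625 ≈ 0.950400
step 4 [2y] zero: DF = P = 1863/2000 ≈ 0.931500
step 5 [2.5y] bond c/2=7/160: DF=(1788349/1600000 − 7/160·(0.985200+0.977900+0.950400+0.931500))/(1+7/160) = 9097/10000 ≈ 0.909700
step 6 [3y] zero: DF = P = 221/250 ≈ 0.884000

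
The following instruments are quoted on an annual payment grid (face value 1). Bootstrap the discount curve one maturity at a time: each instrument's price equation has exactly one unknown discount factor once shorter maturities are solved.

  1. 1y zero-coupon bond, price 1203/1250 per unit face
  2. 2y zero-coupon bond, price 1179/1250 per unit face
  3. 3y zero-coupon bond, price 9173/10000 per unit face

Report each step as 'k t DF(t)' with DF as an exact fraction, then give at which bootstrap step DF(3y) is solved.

1 1 1203/1250
2 2 1179/1250
3 3 9173/10000
DF(3y) is solved at step 3

step 1 [1y] zero: DF = P = 1203/1250 ≈ 0.962400
step 2 [2y] zero: DF = P = 1179/1250 ≈ 0.943200
step 3 [3y] zero: DF = P = 9173/10000 ≈ 0.917300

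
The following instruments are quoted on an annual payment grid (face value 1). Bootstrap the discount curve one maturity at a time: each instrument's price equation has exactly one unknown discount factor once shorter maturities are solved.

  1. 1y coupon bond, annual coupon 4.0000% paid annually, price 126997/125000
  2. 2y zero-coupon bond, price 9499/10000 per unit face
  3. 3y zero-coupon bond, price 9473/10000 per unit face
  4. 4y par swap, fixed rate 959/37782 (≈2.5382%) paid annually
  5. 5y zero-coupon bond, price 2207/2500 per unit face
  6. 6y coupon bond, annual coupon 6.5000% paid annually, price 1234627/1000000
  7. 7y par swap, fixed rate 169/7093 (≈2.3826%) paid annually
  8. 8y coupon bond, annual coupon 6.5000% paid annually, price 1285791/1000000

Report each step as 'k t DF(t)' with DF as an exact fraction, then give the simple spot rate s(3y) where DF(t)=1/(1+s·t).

step 1 [1y] bond c/1=1/25: DF=(126997/125000 − 1/25·(0))/(1+1/25) = 9769/10000 ≈ 0.976900
step 2 [2y] zero: DF = P = 9499/10000 ≈ 0.949900
step 3 [3y] zero: DF = P = 9473/10000 ≈ 0.947300
step 4 [4y] swap r/1=959/37782: DF=(1 − 959/37782·(0.976900+0.949900+0.947300))/(1+959/37782) = 9041/10000 ≈ 0.904100
step 5 [5y] zero: DF = P = 2207/2500 ≈ 0.882800
step 6 [6y] bond c/1=13/200: DF=(1234627/1000000 − 13/200·(0.976900+0.949900+0.947300+0.904100+0.882800))/(1+13/200) = 2187/2500 ≈ 0.874800
step 7 [7y] swap r/1=169/7093: DF=(1 − 169/7093·(0.976900+0.949900+0.947300+0.904100+0.882800+0.874800))/(1+169/7093) = 8479/10000 ≈ 0.847900
step 8 [8y] bond c/1=13/200: DF=(1285791/1000000 − 13/200·(0.976900+0.949900+0.947300+0.904100+0.882800+0.874800+0.847900))/(1+13/200) = 8177/10000 ≈ 0.817700

1 1 9769/10000
2 2 9499/10000
3 3 9473/10000
4 4 9041/10000
5 5 2207/2500
6 6 2187/2500
7 7 8479/10000
8 8 8177/10000
s(3y) = (1/(9473/10000) − 1)/(3) = 527/28419 ≈ 1.8544%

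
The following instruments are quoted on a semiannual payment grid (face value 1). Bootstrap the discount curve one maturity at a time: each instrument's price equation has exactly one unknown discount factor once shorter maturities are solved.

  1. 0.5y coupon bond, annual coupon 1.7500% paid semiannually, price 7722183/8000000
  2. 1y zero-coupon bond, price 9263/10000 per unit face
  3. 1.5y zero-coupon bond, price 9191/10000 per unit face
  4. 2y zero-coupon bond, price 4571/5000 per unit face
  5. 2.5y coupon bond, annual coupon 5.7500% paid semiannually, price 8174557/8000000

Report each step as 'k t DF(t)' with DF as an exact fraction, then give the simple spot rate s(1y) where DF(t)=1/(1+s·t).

step 1 [0.5y] bond c/2=7/800: DF=(7722183/8000000 − 7/800·(0))/(1+7/800) = 9569/10000 ≈ 0.956900
step 2 [1y] zero: DF = P = 9263/10000 ≈ 0.926300
step 3 [1.5y] zero: DF = P = 9191/10000 ≈ 0.919100
step 4 [2y] zero: DF = P = 4571/5000 ≈ 0.914200
step 5 [2.5y] bond c/2=23/800: DF=(8174557/8000000 − 23/800·(0.956900+0.926300+0.919100+0.914200))/(1+23/800) = 4447/5000 ≈ 0.889400

1 1/2 9569/10000
2 1 9263/10000
3 3/2 9191/10000
4 2 4571/5000
5 5/2 4447/5000
s(1y) = (1/(9263/10000) − 1)/(1) = 737/9263 ≈ 7.9564%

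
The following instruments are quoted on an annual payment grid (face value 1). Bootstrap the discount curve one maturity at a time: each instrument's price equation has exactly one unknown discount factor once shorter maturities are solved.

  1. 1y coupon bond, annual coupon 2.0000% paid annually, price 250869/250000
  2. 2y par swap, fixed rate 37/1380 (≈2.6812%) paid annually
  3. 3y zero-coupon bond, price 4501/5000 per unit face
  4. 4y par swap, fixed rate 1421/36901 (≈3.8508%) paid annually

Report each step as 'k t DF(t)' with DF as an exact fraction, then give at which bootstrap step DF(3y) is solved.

step 1 [1y] bond c/1=1/50: DF=(250869/250000 − 1/50·(0))/(1+1/50) = 4919/5000 ≈ 0.983800
step 2 [2y] swap r/1=37/1380: DF=(1 − 37/1380·(0.983800))/(1+37/1380) = 4741/5000 ≈ 0.948200
step 3 [3y] zero: DF = P = 4501/5000 ≈ 0.900200
step 4 [4y] swap r/1=1421/36901: DF=(1 − 1421/36901·(0.983800+0.948200+0.900200))/(1+1421/36901) = 8579/10000 ≈ 0.857900

1 1 4919/5000
2 2 4741/5000
3 3 4501/5000
4 4 8579/10000
DF(3y) is solved at step 3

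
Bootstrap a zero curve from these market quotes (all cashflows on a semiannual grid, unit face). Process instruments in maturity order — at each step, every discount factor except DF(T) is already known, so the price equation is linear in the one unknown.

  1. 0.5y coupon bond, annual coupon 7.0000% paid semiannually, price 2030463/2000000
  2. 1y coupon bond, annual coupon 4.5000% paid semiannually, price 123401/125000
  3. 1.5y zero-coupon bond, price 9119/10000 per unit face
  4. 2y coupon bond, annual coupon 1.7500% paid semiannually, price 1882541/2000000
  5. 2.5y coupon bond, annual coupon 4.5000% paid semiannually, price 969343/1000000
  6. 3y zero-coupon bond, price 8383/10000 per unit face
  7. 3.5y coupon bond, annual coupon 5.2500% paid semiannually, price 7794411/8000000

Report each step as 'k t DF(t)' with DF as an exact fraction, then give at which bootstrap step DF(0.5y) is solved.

step 1 [0.5y] bond c/2=7/200: DF=(2030463/2000000 − 7/200·(0))/(1+7/200) = 9809/10000 ≈ 0.980900
step 2 [1y] bond c/2=9/400: DF=(123401/125000 − 9/400·(0.980900))/(1+9/400) = 9439/10000 ≈ 0.943900
step 3 [1.5y] zero: DF = P = 9119/10000 ≈ 0.911900
step 4 [2y] bond c/2=7/800: DF=(1882541/2000000 − 7/800·(0.980900+0.943900+0.911900))/(1+7/800) = 1817/2000 ≈ 0.908500
step 5 [2.5y] bond c/2=9/400: DF=(969343/1000000 − 9/400·(0.980900+0.943900+0.911900+0.908500))/(1+9/400) = 541/625 ≈ 0.865600
step 6 [3y] zero: DF = P = 8383/10000 ≈ 0.838300
step 7 [3.5y] bond c/2=21/800: DF=(7794411/8000000 − 21/800·(0.980900+0.943900+0.911900+0.908500+0.865600+0.838300))/(1+21/800) = 81/100 ≈ 0.810000

1 1/2 9809/10000
2 1 9439/10000
3 3/2 9119/10000
4 2 1817/2000
5 5/2 541/625
6 3 8383/10000
7 7/2 81/100
DF(0.5y) is solved at step 1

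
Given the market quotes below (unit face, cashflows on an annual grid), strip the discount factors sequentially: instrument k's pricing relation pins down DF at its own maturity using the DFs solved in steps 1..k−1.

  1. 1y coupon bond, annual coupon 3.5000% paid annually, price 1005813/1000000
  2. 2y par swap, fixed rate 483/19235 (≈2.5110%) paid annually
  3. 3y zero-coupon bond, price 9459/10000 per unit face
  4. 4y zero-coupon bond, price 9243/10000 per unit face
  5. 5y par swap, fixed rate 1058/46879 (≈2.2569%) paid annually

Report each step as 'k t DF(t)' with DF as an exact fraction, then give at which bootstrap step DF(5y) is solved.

1 1 4859/5000
2 2 9517/10000
3 3 9459/10000
4 4 9243/10000
5 5 4471/5000
DF(5y) is solved at step 5

step 1 [1y] bond c/1=7/200: DF=(1005813/1000000 − 7/200·(0))/(1+7/200) = 4859/5000 ≈ 0.971800
step 2 [2y] swap r/1=483/19235: DF=(1 − 483/19235·(0.971800))/(1+483/19235) = 9517/10000 ≈ 0.951700
step 3 [3y] zero: DF = P = 9459/10000 ≈ 0.945900
step 4 [4y] zero: DF = P = 9243/10000 ≈ 0.924300
step 5 [5y] swap r/1=1058/46879: DF=(1 − 1058/46879·(0.971800+0.951700+0.945900+0.924300))/(1+1058/46879) = 4471/5000 ≈ 0.894200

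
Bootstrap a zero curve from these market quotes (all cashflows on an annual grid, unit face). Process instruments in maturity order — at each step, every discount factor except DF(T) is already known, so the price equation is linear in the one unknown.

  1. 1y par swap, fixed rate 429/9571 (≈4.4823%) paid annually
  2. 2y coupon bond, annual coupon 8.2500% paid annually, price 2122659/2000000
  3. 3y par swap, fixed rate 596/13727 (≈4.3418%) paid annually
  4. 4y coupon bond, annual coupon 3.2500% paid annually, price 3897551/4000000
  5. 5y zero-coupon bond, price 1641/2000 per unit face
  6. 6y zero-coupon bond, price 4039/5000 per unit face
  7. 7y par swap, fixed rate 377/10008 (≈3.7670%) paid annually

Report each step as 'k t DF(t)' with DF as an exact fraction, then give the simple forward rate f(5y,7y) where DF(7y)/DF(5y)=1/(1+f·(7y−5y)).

1 1 9571/10000
2 2 363/400
3 3 1101/1250
4 4 8573/10000
5 5 1641/2000
6 6 4039/5000
7 7 3869/5000
f(5y,7y) = ((1641/2000)/(3869/5000) − 1)/(2) = 467/15476 ≈ 3.0176%

step 1 [1y] swap r/1=429/9571: DF=(1 − 429/9571·(0))/(1+429/9571) = 9571/10000 ≈ 0.957100
step 2 [2y] bond c/1=33/400: DF=(2122659/2000000 − 33/400·(0.957100))/(1+33/400) = 363/400 ≈ 0.907500
step 3 [3y] swap r/1=596/13727: DF=(1 − 596/13727·(0.957100+0.907500))/(1+596/13727) = 1101/1250 ≈ 0.880800
step 4 [4y] bond c/1=13/400: DF=(3897551/4000000 − 13/400·(0.957100+0.907500+0.880800))/(1+13/400) = 8573/10000 ≈ 0.857300
step 5 [5y] zero: DF = P = 1641/2000 ≈ 0.820500
step 6 [6y] zero: DF = P = 4039/5000 ≈ 0.807800
step 7 [7y] swap r/1=377/10008: DF=(1 − 377/10008·(0.957100+0.907500+0.880800+0.857300+0.820500+0.807800))/(1+377/10008) = 3869/5000 ≈ 0.773800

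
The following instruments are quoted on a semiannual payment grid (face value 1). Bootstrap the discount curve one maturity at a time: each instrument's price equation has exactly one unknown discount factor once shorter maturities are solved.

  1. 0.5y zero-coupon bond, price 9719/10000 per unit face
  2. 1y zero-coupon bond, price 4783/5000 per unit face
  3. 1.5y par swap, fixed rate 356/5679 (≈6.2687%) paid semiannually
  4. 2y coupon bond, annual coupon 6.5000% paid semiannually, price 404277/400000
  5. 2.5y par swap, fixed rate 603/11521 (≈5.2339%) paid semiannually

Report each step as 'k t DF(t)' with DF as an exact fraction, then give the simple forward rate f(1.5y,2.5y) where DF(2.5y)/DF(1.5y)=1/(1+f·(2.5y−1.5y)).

1 1/2 9719/10000
2 1 4783/5000
3 3/2 911/1000
4 2 1779/2000
5 5/2 4397/5000
f(1.5y,2.5y) = ((911/1000)/(4397/5000) − 1)/(1) = 158/4397 ≈ 3.5934%

step 1 [0.5y] zero: DF = P = 9719/10000 ≈ 0.971900
step 2 [1y] zero: DF = P = 4783/5000 ≈ 0.956600
step 3 [1.5y] swap r/2=178/5679: DF=(1 − 178/5679·(0.971900+0.956600))/(1+178/5679) = 911/1000 ≈ 0.911000
step 4 [2y] bond c/2=13/400: DF=(404277/400000 − 13/400·(0.971900+0.956600+0.911000))/(1+13/400) = 1779/2000 ≈ 0.889500
step 5 [2.5y] swap r/2=603/23042: DF=(1 − 603/23042·(0.971900+0.956600+0.911000+0.889500))/(1+603/23042) = 4397/5000 ≈ 0.879400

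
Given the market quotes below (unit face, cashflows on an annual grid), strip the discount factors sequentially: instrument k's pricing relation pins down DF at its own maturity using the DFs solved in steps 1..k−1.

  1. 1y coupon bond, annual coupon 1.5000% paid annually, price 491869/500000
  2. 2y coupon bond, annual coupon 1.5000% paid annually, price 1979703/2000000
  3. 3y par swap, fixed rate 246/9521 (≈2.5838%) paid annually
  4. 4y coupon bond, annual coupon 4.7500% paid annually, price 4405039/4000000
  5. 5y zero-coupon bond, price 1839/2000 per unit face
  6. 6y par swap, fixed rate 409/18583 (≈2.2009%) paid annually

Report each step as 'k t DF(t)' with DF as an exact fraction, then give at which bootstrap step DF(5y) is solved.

1 1 2423/2500
2 2 9609/10000
3 3 4631/5000
4 4 4609/5000
5 5 1839/2000
6 6 8773/10000
DF(5y) is solved at step 5

step 1 [1y] bond c/1=3/200: DF=(491869/500000 − 3/200·(0))/(1+3/200) = 2423/2500 ≈ 0.969200
step 2 [2y] bond c/1=3/200: DF=(1979703/2000000 − 3/200·(0.969200))/(1+3/200) = 9609/10000 ≈ 0.960900
step 3 [3y] swap r/1=246/9521: DF=(1 − 246/9521·(0.969200+0.960900))/(1+246/9521) = 4631/5000 ≈ 0.926200
step 4 [4y] bond c/1=19/400: DF=(4405039/4000000 − 19/400·(0.969200+0.960900+0.926200))/(1+19/400) = 4609/5000 ≈ 0.921800
step 5 [5y] zero: DF = P = 1839/2000 ≈ 0.919500
step 6 [6y] swap r/1=409/18583: DF=(1 − 409/18583·(0.969200+0.960900+0.926200+0.921800+0.919500))/(1+409/18583) = 8773/10000 ≈ 0.877300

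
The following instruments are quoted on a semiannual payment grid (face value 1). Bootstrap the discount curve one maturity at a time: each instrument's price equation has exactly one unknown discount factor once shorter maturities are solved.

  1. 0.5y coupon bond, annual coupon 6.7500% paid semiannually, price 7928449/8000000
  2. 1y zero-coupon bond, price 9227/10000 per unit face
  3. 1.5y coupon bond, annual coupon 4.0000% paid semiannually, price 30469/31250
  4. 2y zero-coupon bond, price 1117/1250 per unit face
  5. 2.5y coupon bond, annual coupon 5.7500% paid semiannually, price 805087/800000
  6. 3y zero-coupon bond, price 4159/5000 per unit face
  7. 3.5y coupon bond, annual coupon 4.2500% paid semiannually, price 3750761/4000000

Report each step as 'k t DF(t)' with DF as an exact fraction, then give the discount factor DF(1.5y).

step 1 [0.5y] bond c/2=27/800: DF=(7928449/8000000 − 27/800·(0))/(1+27/800) = 9587/10000 ≈ 0.958700
step 2 [1y] zero: DF = P = 9227/10000 ≈ 0.922700
step 3 [1.5y] bond c/2=1/50: DF=(30469/31250 − 1/50·(0.958700+0.922700))/(1+1/50) = 919/1000 ≈ 0.919000
step 4 [2y] zero: DF = P = 1117/1250 ≈ 0.893600
step 5 [2.5y] bond c/2=23/800: DF=(805087/800000 − 23/800·(0.958700+0.922700+0.919000+0.893600))/(1+23/800) = 7/8 ≈ 0.875000
step 6 [3y] zero: DF = P = 4159/5000 ≈ 0.831800
step 7 [3.5y] bond c/2=17/800: DF=(3750761/4000000 − 17/800·(0.958700+0.922700+0.919000+0.893600+0.875000+0.831800))/(1+17/800) = 4029/5000 ≈ 0.805800

1 1/2 9587/10000
2 1 9227/10000
3 3/2 919/1000
4 2 1117/1250
5 5/2 7/8
6 3 4159/5000
7 7/2 4029/5000
DF(1.5y) = 919/1000 ≈ 0.919000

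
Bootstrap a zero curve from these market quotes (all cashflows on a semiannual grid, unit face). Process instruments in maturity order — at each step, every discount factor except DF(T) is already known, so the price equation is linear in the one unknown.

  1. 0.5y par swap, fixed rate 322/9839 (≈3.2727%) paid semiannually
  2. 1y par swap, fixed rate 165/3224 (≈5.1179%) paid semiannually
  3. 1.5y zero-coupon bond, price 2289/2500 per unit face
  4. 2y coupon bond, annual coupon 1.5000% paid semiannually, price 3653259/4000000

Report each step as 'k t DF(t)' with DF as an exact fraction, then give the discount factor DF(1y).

1 1/2 9839/10000
2 1 1901/2000
3 3/2 2289/2500
4 2 8853/10000
DF(1y) = 1901/2000 ≈ 0.950500

step 1 [0.5y] swap r/2=161/9839: DF=(1 − 161/9839·(0))/(1+161/9839) = 9839/10000 ≈ 0.983900
step 2 [1y] swap r/2=165/6448: DF=(1 − 165/6448·(0.983900))/(1+165/6448) = 1901/2000 ≈ 0.950500
step 3 [1.5y] zero: DF = P = 2289/2500 ≈ 0.915600
step 4 [2y] bond c/2=3/400: DF=(3653259/4000000 − 3/400·(0.983900+0.950500+0.915600))/(1+3/400) = 8853/10000 ≈ 0.885300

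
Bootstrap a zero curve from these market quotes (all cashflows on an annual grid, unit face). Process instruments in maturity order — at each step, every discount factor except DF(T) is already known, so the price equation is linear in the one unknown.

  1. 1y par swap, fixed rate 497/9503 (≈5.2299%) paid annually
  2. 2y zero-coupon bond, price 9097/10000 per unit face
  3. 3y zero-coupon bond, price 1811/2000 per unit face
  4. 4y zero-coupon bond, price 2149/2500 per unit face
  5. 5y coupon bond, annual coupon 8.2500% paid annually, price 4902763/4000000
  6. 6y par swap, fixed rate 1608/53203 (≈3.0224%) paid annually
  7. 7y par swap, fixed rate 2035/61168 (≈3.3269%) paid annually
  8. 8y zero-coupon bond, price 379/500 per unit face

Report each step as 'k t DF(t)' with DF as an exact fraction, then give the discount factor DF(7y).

1 1 9503/10000
2 2 9097/10000
3 3 1811/2000
4 4 2149/2500
5 5 107/125
6 6 1049/1250
7 7 1593/2000
8 8 379/500
DF(7y) = 1593/2000 ≈ 0.796500

step 1 [1y] swap r/1=497/9503: DF=(1 − 497/9503·(0))/(1+497/9503) = 9503/10000 ≈ 0.950300
step 2 [2y] zero: DF = P = 9097/10000 ≈ 0.909700
step 3 [3y] zero: DF = P = 1811/2000 ≈ 0.905500
step 4 [4y] zero: DF = P = 2149/2500 ≈ 0.859600
step 5 [5y] bond c/1=33/400: DF=(4902763/4000000 − 33/400·(0.950300+0.909700+0.905500+0.859600))/(1+33/400) = 107/125 ≈ 0.856000
step 6 [6y] swap r/1=1608/53203: DF=(1 − 1608/53203·(0.950300+0.909700+0.905500+0.859600+0.856000))/(1+1608/53203) = 1049/1250 ≈ 0.839200
step 7 [7y] swap r/1=2035/61168: DF=(1 − 2035/61168·(0.950300+0.909700+0.905500+0.859600+0.856000+0.839200))/(1+2035/61168) = 1593/2000 ≈ 0.796500
step 8 [8y] zero: DF = P = 379/500 ≈ 0.758000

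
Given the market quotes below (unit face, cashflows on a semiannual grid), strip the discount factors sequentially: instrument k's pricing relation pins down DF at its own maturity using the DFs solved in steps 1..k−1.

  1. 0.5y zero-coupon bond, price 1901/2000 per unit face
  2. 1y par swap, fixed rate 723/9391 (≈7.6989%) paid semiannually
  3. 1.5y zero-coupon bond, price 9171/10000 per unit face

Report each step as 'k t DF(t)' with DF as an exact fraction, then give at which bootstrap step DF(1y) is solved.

step 1 [0.5y] zero: DF = P = 1901/2000 ≈ 0.950500
step 2 [1y] swap r/2=723/18782: DF=(1 − 723/18782·(0.950500))/(1+723/18782) = 9277/10000 ≈ 0.927700
step 3 [1.5y] zero: DF = P = 9171/10000 ≈ 0.917100

1 1/2 1901/2000
2 1 9277/10000
3 3/2 9171/10000
DF(1y) is solved at step 2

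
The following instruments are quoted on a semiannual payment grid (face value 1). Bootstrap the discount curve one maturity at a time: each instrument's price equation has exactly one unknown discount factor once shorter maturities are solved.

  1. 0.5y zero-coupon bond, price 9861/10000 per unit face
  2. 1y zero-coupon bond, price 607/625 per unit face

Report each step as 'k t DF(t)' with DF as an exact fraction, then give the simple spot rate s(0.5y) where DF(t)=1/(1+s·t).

1 1/2 9861/10000
2 1 607/625
s(0.5y) = (1/(9861/10000) − 1)/(1/2) = 278/9861 ≈ 2.8192%

step 1 [0.5y] zero: DF = P = 9861/10000 ≈ 0.986100
step 2 [1y] zero: DF = P = 607/625 ≈ 0.971200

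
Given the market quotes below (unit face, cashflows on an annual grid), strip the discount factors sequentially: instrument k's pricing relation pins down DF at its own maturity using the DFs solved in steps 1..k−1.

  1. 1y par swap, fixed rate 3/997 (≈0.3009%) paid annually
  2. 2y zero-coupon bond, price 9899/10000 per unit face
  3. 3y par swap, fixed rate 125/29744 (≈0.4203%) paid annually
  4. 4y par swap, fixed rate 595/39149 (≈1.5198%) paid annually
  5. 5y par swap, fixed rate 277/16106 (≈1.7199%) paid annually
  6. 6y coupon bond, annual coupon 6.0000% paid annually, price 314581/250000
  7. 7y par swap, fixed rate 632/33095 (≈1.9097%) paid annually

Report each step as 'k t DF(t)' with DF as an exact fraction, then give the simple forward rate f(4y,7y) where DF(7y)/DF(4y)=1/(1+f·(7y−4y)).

step 1 [1y] swap r/1=3/997: DF=(1 − 3/997·(0))/(1+3/997) = 997/1000 ≈ 0.997000
step 2 [2y] zero: DF = P = 9899/10000 ≈ 0.989900
step 3 [3y] swap r/1=125/29744: DF=(1 − 125/29744·(0.997000+0.989900))/(1+125/29744) = 79/80 ≈ 0.987500
step 4 [4y] swap r/1=595/39149: DF=(1 − 595/39149·(0.997000+0.989900+0.987500))/(1+595/39149) = 1881/2000 ≈ 0.940500
step 5 [5y] swap r/1=277/16106: DF=(1 − 277/16106·(0.997000+0.989900+0.987500+0.940500))/(1+277/16106) = 9169/10000 ≈ 0.916900
step 6 [6y] bond c/1=3/50: DF=(314581/250000 − 3/50·(0.997000+0.989900+0.987500+0.940500+0.916900))/(1+3/50) = 571/625 ≈ 0.913600
step 7 [7y] swap r/1=632/33095: DF=(1 − 632/33095·(0.997000+0.989900+0.987500+0.940500+0.916900+0.913600))/(1+632/33095) = 546/625 ≈ 0.873600

1 1 997/1000
2 2 9899/10000
3 3 79/80
4 4 1881/2000
5 5 9169/10000
6 6 571/625
7 7 546/625
f(4y,7y) = ((1881/2000)/(546/625) − 1)/(3) = 223/8736 ≈ 2.5527%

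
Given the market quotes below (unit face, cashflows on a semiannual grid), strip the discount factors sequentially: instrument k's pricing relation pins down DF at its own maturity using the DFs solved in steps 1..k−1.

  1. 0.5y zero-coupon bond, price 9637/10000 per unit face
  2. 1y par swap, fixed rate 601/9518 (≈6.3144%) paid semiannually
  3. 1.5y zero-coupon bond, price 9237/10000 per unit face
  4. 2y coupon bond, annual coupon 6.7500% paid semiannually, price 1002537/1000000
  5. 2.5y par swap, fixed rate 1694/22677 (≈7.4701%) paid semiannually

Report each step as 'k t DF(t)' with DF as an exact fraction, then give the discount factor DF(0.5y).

step 1 [0.5y] zero: DF = P = 9637/10000 ≈ 0.963700
step 2 [1y] swap r/2=601/19036: DF=(1 − 601/19036·(0.963700))/(1+601/19036) = 9399/10000 ≈ 0.939900
step 3 [1.5y] zero: DF = P = 9237/10000 ≈ 0.923700
step 4 [2y] bond c/2=27/800: DF=(1002537/1000000 − 27/800·(0.963700+0.939900+0.923700))/(1+27/800) = 351/400 ≈ 0.877500
step 5 [2.5y] swap r/2=847/22677: DF=(1 − 847/22677·(0.963700+0.939900+0.923700+0.877500))/(1+847/22677) = 4153/5000 ≈ 0.830600

1 1/2 9637/10000
2 1 9399/10000
3 3/2 9237/10000
4 2 351/400
5 5/2 4153/5000
DF(0.5y) = 9637/10000 ≈ 0.963700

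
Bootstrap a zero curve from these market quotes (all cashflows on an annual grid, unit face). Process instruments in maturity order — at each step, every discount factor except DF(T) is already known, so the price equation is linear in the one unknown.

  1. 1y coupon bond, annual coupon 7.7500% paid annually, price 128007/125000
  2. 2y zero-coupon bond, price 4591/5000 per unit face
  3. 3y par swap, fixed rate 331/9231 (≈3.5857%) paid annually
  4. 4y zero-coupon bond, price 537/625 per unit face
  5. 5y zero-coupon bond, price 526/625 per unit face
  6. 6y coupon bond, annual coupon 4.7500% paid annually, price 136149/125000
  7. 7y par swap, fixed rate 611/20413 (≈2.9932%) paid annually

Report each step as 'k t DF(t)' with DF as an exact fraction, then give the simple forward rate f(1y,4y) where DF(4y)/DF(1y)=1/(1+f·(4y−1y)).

step 1 [1y] bond c/1=31/400: DF=(128007/125000 − 31/400·(0))/(1+31/400) = 594/625 ≈ 0.950400
step 2 [2y] zero: DF = P = 4591/5000 ≈ 0.918200
step 3 [3y] swap r/1=331/9231: DF=(1 − 331/9231·(0.950400+0.918200))/(1+331/9231) = 9007/10000 ≈ 0.900700
step 4 [4y] zero: DF = P = 537/625 ≈ 0.859200
step 5 [5y] zero: DF = P = 526/625 ≈ 0.841600
step 6 [6y] bond c/1=19/400: DF=(136149/125000 − 19/400·(0.950400+0.918200+0.900700+0.859200+0.841600))/(1+19/400) = 8371/10000 ≈ 0.837100
step 7 [7y] swap r/1=611/20413: DF=(1 − 611/20413·(0.950400+0.918200+0.900700+0.859200+0.841600+0.837100))/(1+611/20413) = 8167/10000 ≈ 0.816700

1 1 594/625
2 2 4591/5000
3 3 9007/10000
4 4 537/625
5 5 526/625
6 6 8371/10000
7 7 8167/10000
f(1y,4y) = ((594/625)/(537/625) − 1)/(3) = 19/537 ≈ 3.5382%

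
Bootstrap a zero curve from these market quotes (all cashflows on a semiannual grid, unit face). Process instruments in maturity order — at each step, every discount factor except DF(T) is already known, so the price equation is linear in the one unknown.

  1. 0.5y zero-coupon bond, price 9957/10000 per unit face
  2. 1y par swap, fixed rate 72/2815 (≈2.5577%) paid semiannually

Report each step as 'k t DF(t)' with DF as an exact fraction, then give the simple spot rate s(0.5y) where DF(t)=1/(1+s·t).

1 1/2 9957/10000
2 1 2437/2500
s(0.5y) = (1/(9957/10000) − 1)/(1/2) = 86/9957 ≈ 0.8637%

step 1 [0.5y] zero: DF = P = 9957/10000 ≈ 0.995700
step 2 [1y] swap r/2=36/2815: DF=(1 − 36/2815·(0.995700))/(1+36/2815) = 2437/2500 ≈ 0.974800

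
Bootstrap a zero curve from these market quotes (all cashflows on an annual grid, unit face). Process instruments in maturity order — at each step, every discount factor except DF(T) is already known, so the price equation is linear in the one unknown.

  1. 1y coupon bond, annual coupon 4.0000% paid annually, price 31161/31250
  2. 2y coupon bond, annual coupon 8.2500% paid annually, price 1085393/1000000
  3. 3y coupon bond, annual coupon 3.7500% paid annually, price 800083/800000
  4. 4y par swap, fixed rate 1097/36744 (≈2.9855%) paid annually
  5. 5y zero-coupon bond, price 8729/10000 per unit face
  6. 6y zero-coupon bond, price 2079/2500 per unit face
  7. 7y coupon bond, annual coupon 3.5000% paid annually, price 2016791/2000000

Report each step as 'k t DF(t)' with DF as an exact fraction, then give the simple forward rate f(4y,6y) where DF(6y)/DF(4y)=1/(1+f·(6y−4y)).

step 1 [1y] bond c/1=1/25: DF=(31161/31250 − 1/25·(0))/(1+1/25) = 2397/2500 ≈ 0.958800
step 2 [2y] bond c/1=33/400: DF=(1085393/1000000 − 33/400·(0.958800))/(1+33/400) = 581/625 ≈ 0.929600
step 3 [3y] bond c/1=3/80: DF=(800083/800000 − 3/80·(0.958800+0.929600))/(1+3/80) = 8957/10000 ≈ 0.895700
step 4 [4y] swap r/1=1097/36744: DF=(1 − 1097/36744·(0.958800+0.929600+0.895700))/(1+1097/36744) = 8903/10000 ≈ 0.890300
step 5 [5y] zero: DF = P = 8729/10000 ≈ 0.872900
step 6 [6y] zero: DF = P = 2079/2500 ≈ 0.831600
step 7 [7y] bond c/1=7/200: DF=(2016791/2000000 − 7/200·(0.958800+0.929600+0.895700+0.890300+0.872900+0.831600))/(1+7/200) = 1981/2500 ≈ 0.792400

1 1 2397/2500
2 2 581/625
3 3 8957/10000
4 4 8903/10000
5 5 8729/10000
6 6 2079/2500
7 7 1981/2500
f(4y,6y) = ((8903/10000)/(2079/2500) − 1)/(2) = 587/16632 ≈ 3.5293%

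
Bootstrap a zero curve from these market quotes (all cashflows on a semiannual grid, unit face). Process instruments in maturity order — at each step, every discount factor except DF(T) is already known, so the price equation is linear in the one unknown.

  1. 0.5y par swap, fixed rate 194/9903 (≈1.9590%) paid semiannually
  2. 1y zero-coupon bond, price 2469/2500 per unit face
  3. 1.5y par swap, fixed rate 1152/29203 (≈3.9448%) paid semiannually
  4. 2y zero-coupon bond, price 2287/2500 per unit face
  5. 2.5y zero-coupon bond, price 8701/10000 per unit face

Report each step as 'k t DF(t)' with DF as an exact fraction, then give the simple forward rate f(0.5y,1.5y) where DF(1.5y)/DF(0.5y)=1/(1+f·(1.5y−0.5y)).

1 1/2 9903/10000
2 1 2469/2500
3 3/2 589/625
4 2 2287/2500
5 5/2 8701/10000
f(0.5y,1.5y) = ((9903/10000)/(589/625) − 1)/(1) = 479/9424 ≈ 5.0828%

step 1 [0.5y] swap r/2=97/9903: DF=(1 − 97/9903·(0))/(1+97/9903) = 9903/10000 ≈ 0.990300
step 2 [1y] zero: DF = P = 2469/2500 ≈ 0.987600
step 3 [1.5y] swap r/2=576/29203: DF=(1 − 576/29203·(0.990300+0.987600))/(1+576/29203) = 589/625 ≈ 0.942400
step 4 [2y] zero: DF = P = 2287/2500 ≈ 0.914800
step 5 [2.5y] zero: DF = P = 8701/10000 ≈ 0.870100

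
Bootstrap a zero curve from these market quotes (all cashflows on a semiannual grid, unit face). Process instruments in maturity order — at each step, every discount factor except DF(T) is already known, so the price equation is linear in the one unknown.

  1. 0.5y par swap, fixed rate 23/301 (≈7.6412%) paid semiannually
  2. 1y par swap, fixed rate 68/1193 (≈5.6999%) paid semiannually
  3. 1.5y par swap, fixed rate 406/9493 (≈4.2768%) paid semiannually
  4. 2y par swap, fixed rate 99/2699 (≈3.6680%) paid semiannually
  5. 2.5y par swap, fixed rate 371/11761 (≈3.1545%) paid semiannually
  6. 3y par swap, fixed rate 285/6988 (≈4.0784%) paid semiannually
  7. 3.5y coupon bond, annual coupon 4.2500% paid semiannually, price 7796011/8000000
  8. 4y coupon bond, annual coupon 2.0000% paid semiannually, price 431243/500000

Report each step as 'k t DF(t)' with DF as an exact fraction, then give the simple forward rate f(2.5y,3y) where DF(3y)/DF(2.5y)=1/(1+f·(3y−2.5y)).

step 1 [0.5y] swap r/2=23/602: DF=(1 − 23/602·(0))/(1+23/602) = 602/625 ≈ 0.963200
step 2 [1y] swap r/2=34/1193: DF=(1 − 34/1193·(0.963200))/(1+34/1193) = 591/625 ≈ 0.945600
step 3 [1.5y] swap r/2=203/9493: DF=(1 − 203/9493·(0.963200+0.945600))/(1+203/9493) = 9391/10000 ≈ 0.939100
step 4 [2y] swap r/2=99/5398: DF=(1 − 99/5398·(0.963200+0.945600+0.939100))/(1+99/5398) = 9307/10000 ≈ 0.930700
step 5 [2.5y] swap r/2=371/23522: DF=(1 − 371/23522·(0.963200+0.945600+0.939100+0.930700))/(1+371/23522) = 4629/5000 ≈ 0.925800
step 6 [3y] swap r/2=285/13976: DF=(1 − 285/13976·(0.963200+0.945600+0.939100+0.930700+0.925800))/(1+285/13976) = 443/500 ≈ 0.886000
step 7 [3.5y] bond c/2=17/800: DF=(7796011/8000000 − 17/800·(0.963200+0.945600+0.939100+0.930700+0.925800+0.886000))/(1+17/800) = 8379/10000 ≈ 0.837900
step 8 [4y] bond c/2=1/100: DF=(431243/500000 − 1/100·(0.963200+0.945600+0.939100+0.930700+0.925800+0.886000+0.837900))/(1+1/100) = 7903/10000 ≈ 0.790300

1 1/2 602/625
2 1 591/625
3 3/2 9391/10000
4 2 9307/10000
5 5/2 4629/5000
6 3 443/500
7 7/2 8379/10000
8 4 7903/10000
f(2.5y,3y) = ((4629/5000)/(443/500) − 1)/(1/2) = 199/2215 ≈ 8.9842%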